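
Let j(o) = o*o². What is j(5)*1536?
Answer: 192000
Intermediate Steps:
j(o) = o³
j(5)*1536 = 5³*1536 = 125*1536 = 192000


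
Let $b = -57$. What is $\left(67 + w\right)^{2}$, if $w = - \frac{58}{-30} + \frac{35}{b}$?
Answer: $\frac{379119841}{81225} \approx 4667.5$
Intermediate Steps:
$w = \frac{376}{285}$ ($w = - \frac{58}{-30} + \frac{35}{-57} = \left(-58\right) \left(- \frac{1}{30}\right) + 35 \left(- \frac{1}{57}\right) = \frac{29}{15} - \frac{35}{57} = \frac{376}{285} \approx 1.3193$)
$\left(67 + w\right)^{2} = \left(67 + \frac{376}{285}\right)^{2} = \left(\frac{19471}{285}\right)^{2} = \frac{379119841}{81225}$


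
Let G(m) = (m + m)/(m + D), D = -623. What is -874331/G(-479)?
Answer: -481756381/479 ≈ -1.0058e+6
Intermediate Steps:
G(m) = 2*m/(-623 + m) (G(m) = (m + m)/(m - 623) = (2*m)/(-623 + m) = 2*m/(-623 + m))
-874331/G(-479) = -874331/(2*(-479)/(-623 - 479)) = -874331/(2*(-479)/(-1102)) = -874331/(2*(-479)*(-1/1102)) = -874331/479/551 = -874331*551/479 = -481756381/479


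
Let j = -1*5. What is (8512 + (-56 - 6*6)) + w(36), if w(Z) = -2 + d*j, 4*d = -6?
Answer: 16851/2 ≈ 8425.5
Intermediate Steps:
d = -3/2 (d = (¼)*(-6) = -3/2 ≈ -1.5000)
j = -5
w(Z) = 11/2 (w(Z) = -2 - 3/2*(-5) = -2 + 15/2 = 11/2)
(8512 + (-56 - 6*6)) + w(36) = (8512 + (-56 - 6*6)) + 11/2 = (8512 + (-56 - 36)) + 11/2 = (8512 - 92) + 11/2 = 8420 + 11/2 = 16851/2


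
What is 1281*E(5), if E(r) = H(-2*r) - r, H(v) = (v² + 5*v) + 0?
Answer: 57645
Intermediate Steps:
H(v) = v² + 5*v
E(r) = -r - 2*r*(5 - 2*r) (E(r) = (-2*r)*(5 - 2*r) - r = -2*r*(5 - 2*r) - r = -r - 2*r*(5 - 2*r))
1281*E(5) = 1281*(5*(-11 + 4*5)) = 1281*(5*(-11 + 20)) = 1281*(5*9) = 1281*45 = 57645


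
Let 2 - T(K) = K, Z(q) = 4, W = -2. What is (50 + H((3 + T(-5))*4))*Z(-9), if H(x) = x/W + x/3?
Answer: 520/3 ≈ 173.33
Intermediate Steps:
T(K) = 2 - K
H(x) = -x/6 (H(x) = x/(-2) + x/3 = x*(-1/2) + x*(1/3) = -x/2 + x/3 = -x/6)
(50 + H((3 + T(-5))*4))*Z(-9) = (50 - (3 + (2 - 1*(-5)))*4/6)*4 = (50 - (3 + (2 + 5))*4/6)*4 = (50 - (3 + 7)*4/6)*4 = (50 - 5*4/3)*4 = (50 - 1/6*40)*4 = (50 - 20/3)*4 = (130/3)*4 = 520/3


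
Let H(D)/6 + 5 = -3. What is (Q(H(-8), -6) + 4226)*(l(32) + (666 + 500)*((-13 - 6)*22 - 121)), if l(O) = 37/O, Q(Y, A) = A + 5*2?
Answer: -42535042065/16 ≈ -2.6584e+9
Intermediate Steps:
H(D) = -48 (H(D) = -30 + 6*(-3) = -30 - 18 = -48)
Q(Y, A) = 10 + A (Q(Y, A) = A + 10 = 10 + A)
(Q(H(-8), -6) + 4226)*(l(32) + (666 + 500)*((-13 - 6)*22 - 121)) = ((10 - 6) + 4226)*(37/32 + (666 + 500)*((-13 - 6)*22 - 121)) = (4 + 4226)*(37*(1/32) + 1166*(-19*22 - 121)) = 4230*(37/32 + 1166*(-418 - 121)) = 4230*(37/32 + 1166*(-539)) = 4230*(37/32 - 628474) = 4230*(-20111131/32) = -42535042065/16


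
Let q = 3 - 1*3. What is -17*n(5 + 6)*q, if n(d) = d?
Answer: 0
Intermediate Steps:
q = 0 (q = 3 - 3 = 0)
-17*n(5 + 6)*q = -17*(5 + 6)*0 = -187*0 = -17*0 = 0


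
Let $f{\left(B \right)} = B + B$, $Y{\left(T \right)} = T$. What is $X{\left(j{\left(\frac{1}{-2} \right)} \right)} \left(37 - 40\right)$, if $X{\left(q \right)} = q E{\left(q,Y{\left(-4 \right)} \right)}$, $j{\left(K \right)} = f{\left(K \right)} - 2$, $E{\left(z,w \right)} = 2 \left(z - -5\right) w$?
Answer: $-144$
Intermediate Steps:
$f{\left(B \right)} = 2 B$
$E{\left(z,w \right)} = w \left(10 + 2 z\right)$ ($E{\left(z,w \right)} = 2 \left(z + 5\right) w = 2 \left(5 + z\right) w = \left(10 + 2 z\right) w = w \left(10 + 2 z\right)$)
$j{\left(K \right)} = -2 + 2 K$ ($j{\left(K \right)} = 2 K - 2 = -2 + 2 K$)
$X{\left(q \right)} = q \left(-40 - 8 q\right)$ ($X{\left(q \right)} = q 2 \left(-4\right) \left(5 + q\right) = q \left(-40 - 8 q\right)$)
$X{\left(j{\left(\frac{1}{-2} \right)} \right)} \left(37 - 40\right) = - 8 \left(-2 + \frac{2}{-2}\right) \left(5 - \left(2 - \frac{2}{-2}\right)\right) \left(37 - 40\right) = - 8 \left(-2 + 2 \left(- \frac{1}{2}\right)\right) \left(5 + \left(-2 + 2 \left(- \frac{1}{2}\right)\right)\right) \left(-3\right) = - 8 \left(-2 - 1\right) \left(5 - 3\right) \left(-3\right) = \left(-8\right) \left(-3\right) \left(5 - 3\right) \left(-3\right) = \left(-8\right) \left(-3\right) 2 \left(-3\right) = 48 \left(-3\right) = -144$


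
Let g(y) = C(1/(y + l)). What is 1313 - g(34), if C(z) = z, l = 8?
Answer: 55145/42 ≈ 1313.0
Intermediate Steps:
g(y) = 1/(8 + y) (g(y) = 1/(y + 8) = 1/(8 + y))
1313 - g(34) = 1313 - 1/(8 + 34) = 1313 - 1/42 = 55145/42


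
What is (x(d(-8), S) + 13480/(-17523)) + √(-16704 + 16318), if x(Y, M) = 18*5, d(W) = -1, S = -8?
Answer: 1563590/17523 + I*√386 ≈ 89.231 + 19.647*I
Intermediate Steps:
x(Y, M) = 90
(x(d(-8), S) + 13480/(-17523)) + √(-16704 + 16318) = (90 + 13480/(-17523)) + √(-16704 + 16318) = (90 + 13480*(-1/17523)) + √(-386) = (90 - 13480/17523) + I*√386 = 1563590/17523 + I*√386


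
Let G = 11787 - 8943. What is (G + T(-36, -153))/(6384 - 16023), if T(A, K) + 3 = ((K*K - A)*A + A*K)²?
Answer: -234367458995/3213 ≈ -7.2943e+7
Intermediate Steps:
G = 2844
T(A, K) = -3 + (A*K + A*(K² - A))² (T(A, K) = -3 + ((K*K - A)*A + A*K)² = -3 + ((K² - A)*A + A*K)² = -3 + (A*(K² - A) + A*K)² = -3 + (A*K + A*(K² - A))²)
(G + T(-36, -153))/(6384 - 16023) = (2844 + (-3 + (-36)²*(-153 + (-153)² - 1*(-36))²))/(6384 - 16023) = (2844 + (-3 + 1296*(-153 + 23409 + 36)²))/(-9639) = (2844 + (-3 + 1296*23292²))*(-1/9639) = (2844 + (-3 + 1296*542517264))*(-1/9639) = (2844 + (-3 + 703102374144))*(-1/9639) = (2844 + 703102374141)*(-1/9639) = 703102376985*(-1/9639) = -234367458995/3213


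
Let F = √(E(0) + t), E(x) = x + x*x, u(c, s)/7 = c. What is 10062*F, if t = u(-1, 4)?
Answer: 10062*I*√7 ≈ 26622.0*I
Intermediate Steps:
u(c, s) = 7*c
t = -7 (t = 7*(-1) = -7)
E(x) = x + x²
F = I*√7 (F = √(0*(1 + 0) - 7) = √(0*1 - 7) = √(0 - 7) = √(-7) = I*√7 ≈ 2.6458*I)
10062*F = 10062*(I*√7) = 10062*I*√7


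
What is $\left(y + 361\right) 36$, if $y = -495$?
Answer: $-4824$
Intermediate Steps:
$\left(y + 361\right) 36 = \left(-495 + 361\right) 36 = \left(-134\right) 36 = -4824$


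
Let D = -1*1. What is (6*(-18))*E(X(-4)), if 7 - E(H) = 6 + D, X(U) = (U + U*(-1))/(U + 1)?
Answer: -216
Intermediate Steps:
D = -1
X(U) = 0 (X(U) = (U - U)/(1 + U) = 0/(1 + U) = 0)
E(H) = 2 (E(H) = 7 - (6 - 1) = 7 - 1*5 = 7 - 5 = 2)
(6*(-18))*E(X(-4)) = (6*(-18))*2 = -108*2 = -216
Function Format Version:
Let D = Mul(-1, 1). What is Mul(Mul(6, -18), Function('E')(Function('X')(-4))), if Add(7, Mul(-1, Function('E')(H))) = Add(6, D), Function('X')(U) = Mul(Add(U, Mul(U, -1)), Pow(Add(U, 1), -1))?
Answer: -216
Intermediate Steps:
D = -1
Function('X')(U) = 0 (Function('X')(U) = Mul(Add(U, Mul(-1, U)), Pow(Add(1, U), -1)) = Mul(0, Pow(Add(1, U), -1)) = 0)
Function('E')(H) = 2 (Function('E')(H) = Add(7, Mul(-1, Add(6, -1))) = Add(7, Mul(-1, 5)) = Add(7, -5) = 2)
Mul(Mul(6, -18), Function('E')(Function('X')(-4))) = Mul(Mul(6, -18), 2) = Mul(-108, 2) = -216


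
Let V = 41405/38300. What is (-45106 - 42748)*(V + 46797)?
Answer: -15746656693027/3830 ≈ -4.1114e+9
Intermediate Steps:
V = 8281/7660 (V = 41405*(1/38300) = 8281/7660 ≈ 1.0811)
(-45106 - 42748)*(V + 46797) = (-45106 - 42748)*(8281/7660 + 46797) = -87854*358473301/7660 = -15746656693027/3830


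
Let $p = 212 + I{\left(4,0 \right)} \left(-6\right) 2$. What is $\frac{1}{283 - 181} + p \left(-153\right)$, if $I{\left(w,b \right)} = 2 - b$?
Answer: $- \frac{2933927}{102} \approx -28764.0$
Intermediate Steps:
$p = 188$ ($p = 212 + \left(2 - 0\right) \left(-6\right) 2 = 212 + \left(2 + 0\right) \left(-6\right) 2 = 212 + 2 \left(-6\right) 2 = 212 - 24 = 188$)
$\frac{1}{283 - 181} + p \left(-153\right) = \frac{1}{283 - 181} + 188 \left(-153\right) = \frac{1}{102} - 28764 = - \frac{2933927}{102}$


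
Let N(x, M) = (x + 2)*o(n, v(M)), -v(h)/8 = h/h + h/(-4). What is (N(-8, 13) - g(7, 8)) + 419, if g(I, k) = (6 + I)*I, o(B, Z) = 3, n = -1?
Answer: 310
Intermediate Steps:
v(h) = -8 + 2*h (v(h) = -8*(h/h + h/(-4)) = -8*(1 + h*(-1/4)) = -8*(1 - h/4) = -8 + 2*h)
g(I, k) = I*(6 + I)
N(x, M) = 6 + 3*x (N(x, M) = (x + 2)*3 = (2 + x)*3 = 6 + 3*x)
(N(-8, 13) - g(7, 8)) + 419 = ((6 + 3*(-8)) - 7*(6 + 7)) + 419 = ((6 - 24) - 7*13) + 419 = (-18 - 1*91) + 419 = (-18 - 91) + 419 = -109 + 419 = 310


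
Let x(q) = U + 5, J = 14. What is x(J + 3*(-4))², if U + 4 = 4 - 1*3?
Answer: 4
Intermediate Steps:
U = -3 (U = -4 + (4 - 1*3) = -4 + (4 - 3) = -4 + 1 = -3)
x(q) = 2 (x(q) = -3 + 5 = 2)
x(J + 3*(-4))² = 2² = 4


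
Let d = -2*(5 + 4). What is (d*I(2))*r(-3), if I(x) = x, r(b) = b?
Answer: 108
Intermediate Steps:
d = -18 (d = -2*9 = -18)
(d*I(2))*r(-3) = -18*2*(-3) = -36*(-3) = 108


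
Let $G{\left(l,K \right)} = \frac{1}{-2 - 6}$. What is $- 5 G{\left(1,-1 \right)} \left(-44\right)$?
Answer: $- \frac{55}{2} \approx -27.5$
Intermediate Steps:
$G{\left(l,K \right)} = - \frac{1}{8}$ ($G{\left(l,K \right)} = \frac{1}{-8} = - \frac{1}{8}$)
$- 5 G{\left(1,-1 \right)} \left(-44\right) = \left(-5\right) \left(- \frac{1}{8}\right) \left(-44\right) = \frac{5}{8} \left(-44\right) = - \frac{55}{2}$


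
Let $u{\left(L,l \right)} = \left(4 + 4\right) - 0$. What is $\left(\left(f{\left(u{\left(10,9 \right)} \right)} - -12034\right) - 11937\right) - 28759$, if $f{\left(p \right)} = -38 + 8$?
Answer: $-28692$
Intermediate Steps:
$u{\left(L,l \right)} = 8$ ($u{\left(L,l \right)} = 8 + 0 = 8$)
$f{\left(p \right)} = -30$
$\left(\left(f{\left(u{\left(10,9 \right)} \right)} - -12034\right) - 11937\right) - 28759 = \left(\left(-30 - -12034\right) - 11937\right) - 28759 = \left(\left(-30 + 12034\right) - 11937\right) - 28759 = \left(12004 - 11937\right) - 28759 = 67 - 28759 = -28692$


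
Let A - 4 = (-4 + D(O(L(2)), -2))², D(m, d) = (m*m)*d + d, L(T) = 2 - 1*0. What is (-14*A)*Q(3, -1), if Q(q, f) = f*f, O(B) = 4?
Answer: -20272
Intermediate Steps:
L(T) = 2 (L(T) = 2 + 0 = 2)
Q(q, f) = f²
D(m, d) = d + d*m² (D(m, d) = m²*d + d = d*m² + d = d + d*m²)
A = 1448 (A = 4 + (-4 - 2*(1 + 4²))² = 4 + (-4 - 2*(1 + 16))² = 4 + (-4 - 2*17)² = 4 + (-4 - 34)² = 4 + (-38)² = 4 + 1444 = 1448)
(-14*A)*Q(3, -1) = -14*1448*(-1)² = -20272*1 = -20272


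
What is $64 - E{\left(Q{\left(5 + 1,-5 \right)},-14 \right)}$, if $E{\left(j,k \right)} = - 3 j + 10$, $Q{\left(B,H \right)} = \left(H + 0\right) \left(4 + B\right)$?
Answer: $-96$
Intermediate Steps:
$Q{\left(B,H \right)} = H \left(4 + B\right)$
$E{\left(j,k \right)} = 10 - 3 j$
$64 - E{\left(Q{\left(5 + 1,-5 \right)},-14 \right)} = 64 - \left(10 - 3 \left(- 5 \left(4 + \left(5 + 1\right)\right)\right)\right) = 64 - \left(10 - 3 \left(- 5 \left(4 + 6\right)\right)\right) = 64 - \left(10 - 3 \left(\left(-5\right) 10\right)\right) = 64 - \left(10 - -150\right) = 64 - \left(10 + 150\right) = 64 - 160 = -96$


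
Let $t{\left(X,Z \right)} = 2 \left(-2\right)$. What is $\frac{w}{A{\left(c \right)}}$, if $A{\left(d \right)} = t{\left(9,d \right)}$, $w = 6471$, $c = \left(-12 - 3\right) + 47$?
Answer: $- \frac{6471}{4} \approx -1617.8$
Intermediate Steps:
$c = 32$ ($c = -15 + 47 = 32$)
$t{\left(X,Z \right)} = -4$
$A{\left(d \right)} = -4$
$\frac{w}{A{\left(c \right)}} = \frac{6471}{-4} = 6471 \left(- \frac{1}{4}\right) = - \frac{6471}{4}$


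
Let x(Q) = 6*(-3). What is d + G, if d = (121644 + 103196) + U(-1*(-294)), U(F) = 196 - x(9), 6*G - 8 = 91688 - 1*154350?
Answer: 643835/3 ≈ 2.1461e+5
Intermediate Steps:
x(Q) = -18
G = -31327/3 (G = 4/3 + (91688 - 1*154350)/6 = 4/3 + (91688 - 154350)/6 = 4/3 + (⅙)*(-62662) = 4/3 - 31331/3 = -31327/3 ≈ -10442.)
U(F) = 214 (U(F) = 196 - 1*(-18) = 196 + 18 = 214)
d = 225054 (d = (121644 + 103196) + 214 = 224840 + 214 = 225054)
d + G = 225054 - 31327/3 = 643835/3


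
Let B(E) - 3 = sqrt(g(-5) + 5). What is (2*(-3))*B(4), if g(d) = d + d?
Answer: -18 - 6*I*sqrt(5) ≈ -18.0 - 13.416*I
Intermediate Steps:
g(d) = 2*d
B(E) = 3 + I*sqrt(5) (B(E) = 3 + sqrt(2*(-5) + 5) = 3 + sqrt(-10 + 5) = 3 + sqrt(-5) = 3 + I*sqrt(5))
(2*(-3))*B(4) = (2*(-3))*(3 + I*sqrt(5)) = -6*(3 + I*sqrt(5)) = -18 - 6*I*sqrt(5)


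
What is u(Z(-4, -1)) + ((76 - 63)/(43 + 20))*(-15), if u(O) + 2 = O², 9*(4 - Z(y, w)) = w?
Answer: 6694/567 ≈ 11.806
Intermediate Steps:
Z(y, w) = 4 - w/9
u(O) = -2 + O²
u(Z(-4, -1)) + ((76 - 63)/(43 + 20))*(-15) = (-2 + (4 - ⅑*(-1))²) + ((76 - 63)/(43 + 20))*(-15) = (-2 + (4 + ⅑)²) + (13/63)*(-15) = (-2 + (37/9)²) + (13*(1/63))*(-15) = (-2 + 1369/81) + (13/63)*(-15) = 1207/81 - 65/21 = 6694/567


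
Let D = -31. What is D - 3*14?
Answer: -73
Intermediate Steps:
D - 3*14 = -31 - 3*14 = -31 - 42 = -73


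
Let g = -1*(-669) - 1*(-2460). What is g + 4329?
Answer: 7458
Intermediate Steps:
g = 3129 (g = 669 + 2460 = 3129)
g + 4329 = 3129 + 4329 = 7458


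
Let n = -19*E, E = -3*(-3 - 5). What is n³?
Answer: -94818816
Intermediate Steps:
E = 24 (E = -3*(-8) = 24)
n = -456 (n = -19*24 = -456)
n³ = (-456)³ = -94818816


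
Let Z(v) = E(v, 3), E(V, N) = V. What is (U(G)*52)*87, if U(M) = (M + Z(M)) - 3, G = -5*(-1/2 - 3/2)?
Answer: 76908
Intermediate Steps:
Z(v) = v
G = 10 (G = -5*(-1*½ - 3*½) = -5*(-½ - 3/2) = -5*(-2) = 10)
U(M) = -3 + 2*M (U(M) = (M + M) - 3 = 2*M - 3 = -3 + 2*M)
(U(G)*52)*87 = ((-3 + 2*10)*52)*87 = ((-3 + 20)*52)*87 = (17*52)*87 = 884*87 = 76908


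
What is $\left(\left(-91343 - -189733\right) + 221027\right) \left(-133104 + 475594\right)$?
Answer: $109397128330$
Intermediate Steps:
$\left(\left(-91343 - -189733\right) + 221027\right) \left(-133104 + 475594\right) = \left(\left(-91343 + 189733\right) + 221027\right) 342490 = \left(98390 + 221027\right) 342490 = 319417 \cdot 342490 = 109397128330$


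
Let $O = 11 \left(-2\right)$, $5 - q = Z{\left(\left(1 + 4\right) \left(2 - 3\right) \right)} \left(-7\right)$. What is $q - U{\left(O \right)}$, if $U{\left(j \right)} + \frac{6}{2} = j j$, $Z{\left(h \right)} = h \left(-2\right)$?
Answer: $-406$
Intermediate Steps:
$Z{\left(h \right)} = - 2 h$
$q = 75$ ($q = 5 - - 2 \left(1 + 4\right) \left(2 - 3\right) \left(-7\right) = 5 - - 2 \cdot 5 \left(-1\right) \left(-7\right) = 5 - \left(-2\right) \left(-5\right) \left(-7\right) = 5 - 10 \left(-7\right) = 5 - -70 = 5 + 70 = 75$)
$O = -22$
$U{\left(j \right)} = -3 + j^{2}$ ($U{\left(j \right)} = -3 + j j = -3 + j^{2}$)
$q - U{\left(O \right)} = 75 - \left(-3 + \left(-22\right)^{2}\right) = 75 - \left(-3 + 484\right) = 75 - 481 = -406$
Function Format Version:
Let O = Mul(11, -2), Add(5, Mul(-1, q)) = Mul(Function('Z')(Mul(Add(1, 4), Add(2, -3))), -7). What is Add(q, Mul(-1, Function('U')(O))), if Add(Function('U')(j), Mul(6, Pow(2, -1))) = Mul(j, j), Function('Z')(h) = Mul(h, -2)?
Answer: -406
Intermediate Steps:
Function('Z')(h) = Mul(-2, h)
q = 75 (q = Add(5, Mul(-1, Mul(Mul(-2, Mul(Add(1, 4), Add(2, -3))), -7))) = Add(5, Mul(-1, Mul(Mul(-2, Mul(5, -1)), -7))) = Add(5, Mul(-1, Mul(Mul(-2, -5), -7))) = Add(5, Mul(-1, Mul(10, -7))) = Add(5, Mul(-1, -70)) = Add(5, 70) = 75)
O = -22
Function('U')(j) = Add(-3, Pow(j, 2)) (Function('U')(j) = Add(-3, Mul(j, j)) = Add(-3, Pow(j, 2)))
Add(q, Mul(-1, Function('U')(O))) = Add(75, Mul(-1, Add(-3, Pow(-22, 2)))) = Add(75, Mul(-1, Add(-3, 484))) = Add(75, Mul(-1, 481)) = Add(75, -481) = -406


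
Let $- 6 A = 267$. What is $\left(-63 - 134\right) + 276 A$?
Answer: $-12479$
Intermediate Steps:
$A = - \frac{89}{2}$ ($A = \left(- \frac{1}{6}\right) 267 = - \frac{89}{2} \approx -44.5$)
$\left(-63 - 134\right) + 276 A = \left(-63 - 134\right) + 276 \left(- \frac{89}{2}\right) = -197 - 12282 = -12479$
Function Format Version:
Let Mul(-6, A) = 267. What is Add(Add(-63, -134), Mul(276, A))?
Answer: -12479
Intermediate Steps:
A = Rational(-89, 2) (A = Mul(Rational(-1, 6), 267) = Rational(-89, 2) ≈ -44.500)
Add(Add(-63, -134), Mul(276, A)) = Add(Add(-63, -134), Mul(276, Rational(-89, 2))) = Add(-197, -12282) = -12479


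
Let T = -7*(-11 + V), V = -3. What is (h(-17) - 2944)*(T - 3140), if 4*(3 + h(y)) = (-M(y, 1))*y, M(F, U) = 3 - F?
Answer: 8706204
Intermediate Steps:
h(y) = -3 + y*(-3 + y)/4 (h(y) = -3 + ((-(3 - y))*y)/4 = -3 + ((-3 + y)*y)/4 = -3 + (y*(-3 + y))/4 = -3 + y*(-3 + y)/4)
T = 98 (T = -7*(-11 - 3) = -7*(-14) = 98)
(h(-17) - 2944)*(T - 3140) = ((-3 + (¼)*(-17)*(-3 - 17)) - 2944)*(98 - 3140) = ((-3 + (¼)*(-17)*(-20)) - 2944)*(-3042) = ((-3 + 85) - 2944)*(-3042) = (82 - 2944)*(-3042) = -2862*(-3042) = 8706204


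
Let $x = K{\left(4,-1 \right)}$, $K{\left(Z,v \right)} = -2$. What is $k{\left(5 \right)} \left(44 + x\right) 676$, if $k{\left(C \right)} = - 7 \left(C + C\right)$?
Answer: $-1987440$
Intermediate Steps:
$x = -2$
$k{\left(C \right)} = - 14 C$ ($k{\left(C \right)} = - 7 \cdot 2 C = - 14 C$)
$k{\left(5 \right)} \left(44 + x\right) 676 = \left(-14\right) 5 \left(44 - 2\right) 676 = \left(-70\right) 42 \cdot 676 = \left(-2940\right) 676 = -1987440$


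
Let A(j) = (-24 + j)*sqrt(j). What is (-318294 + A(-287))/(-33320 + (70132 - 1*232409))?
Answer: 35366/21733 + 311*I*sqrt(287)/195597 ≈ 1.6273 + 0.026936*I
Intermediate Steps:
A(j) = sqrt(j)*(-24 + j)
(-318294 + A(-287))/(-33320 + (70132 - 1*232409)) = (-318294 + sqrt(-287)*(-24 - 287))/(-33320 + (70132 - 1*232409)) = (-318294 + (I*sqrt(287))*(-311))/(-33320 + (70132 - 232409)) = (-318294 - 311*I*sqrt(287))/(-33320 - 162277) = (-318294 - 311*I*sqrt(287))/(-195597) = (-318294 - 311*I*sqrt(287))*(-1/195597) = 35366/21733 + 311*I*sqrt(287)/195597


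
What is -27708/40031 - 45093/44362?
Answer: -3034300179/1775855222 ≈ -1.7086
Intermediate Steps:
-27708/40031 - 45093/44362 = -3034300179/1775855222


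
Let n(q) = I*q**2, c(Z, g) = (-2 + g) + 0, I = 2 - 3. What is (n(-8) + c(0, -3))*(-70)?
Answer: 4830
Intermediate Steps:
I = -1
c(Z, g) = -2 + g
n(q) = -q**2
(n(-8) + c(0, -3))*(-70) = (-1*(-8)**2 + (-2 - 3))*(-70) = (-1*64 - 5)*(-70) = (-64 - 5)*(-70) = -69*(-70) = 4830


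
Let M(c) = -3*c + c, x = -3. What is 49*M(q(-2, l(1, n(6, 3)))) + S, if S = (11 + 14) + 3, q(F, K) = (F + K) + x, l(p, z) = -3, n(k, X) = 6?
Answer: 812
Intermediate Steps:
q(F, K) = -3 + F + K (q(F, K) = (F + K) - 3 = -3 + F + K)
M(c) = -2*c
S = 28 (S = 25 + 3 = 28)
49*M(q(-2, l(1, n(6, 3)))) + S = 49*(-2*(-3 - 2 - 3)) + 28 = 49*(-2*(-8)) + 28 = 49*16 + 28 = 784 + 28 = 812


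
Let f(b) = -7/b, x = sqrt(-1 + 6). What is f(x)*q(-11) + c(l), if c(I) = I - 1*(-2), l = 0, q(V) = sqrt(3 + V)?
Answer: 2 - 14*I*sqrt(10)/5 ≈ 2.0 - 8.8544*I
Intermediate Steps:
x = sqrt(5) ≈ 2.2361
c(I) = 2 + I (c(I) = I + 2 = 2 + I)
f(x)*q(-11) + c(l) = (-7*sqrt(5)/5)*sqrt(3 - 11) + (2 + 0) = (-7*sqrt(5)/5)*sqrt(-8) + 2 = (-7*sqrt(5)/5)*(2*I*sqrt(2)) + 2 = -14*I*sqrt(10)/5 + 2 = 2 - 14*I*sqrt(10)/5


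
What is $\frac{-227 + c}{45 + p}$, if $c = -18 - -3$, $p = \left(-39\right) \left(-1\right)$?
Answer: $- \frac{121}{42} \approx -2.881$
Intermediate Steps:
$p = 39$
$c = -15$ ($c = -18 + 3 = -15$)
$\frac{-227 + c}{45 + p} = \frac{-227 - 15}{45 + 39} = - \frac{242}{84} = \left(-242\right) \frac{1}{84} = - \frac{121}{42}$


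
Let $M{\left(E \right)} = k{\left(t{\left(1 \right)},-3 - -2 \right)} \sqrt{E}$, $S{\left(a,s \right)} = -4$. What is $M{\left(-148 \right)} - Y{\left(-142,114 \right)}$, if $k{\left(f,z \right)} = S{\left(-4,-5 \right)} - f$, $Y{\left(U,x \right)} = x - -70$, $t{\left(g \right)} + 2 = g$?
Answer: $-184 - 6 i \sqrt{37} \approx -184.0 - 36.497 i$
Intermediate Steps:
$t{\left(g \right)} = -2 + g$
$Y{\left(U,x \right)} = 70 + x$ ($Y{\left(U,x \right)} = x + 70 = 70 + x$)
$k{\left(f,z \right)} = -4 - f$
$M{\left(E \right)} = - 3 \sqrt{E}$ ($M{\left(E \right)} = \left(-4 - \left(-2 + 1\right)\right) \sqrt{E} = \left(-4 - -1\right) \sqrt{E} = \left(-4 + 1\right) \sqrt{E} = - 3 \sqrt{E}$)
$M{\left(-148 \right)} - Y{\left(-142,114 \right)} = - 3 \sqrt{-148} - \left(70 + 114\right) = - 3 \cdot 2 i \sqrt{37} - 184 = - 6 i \sqrt{37} - 184 = -184 - 6 i \sqrt{37}$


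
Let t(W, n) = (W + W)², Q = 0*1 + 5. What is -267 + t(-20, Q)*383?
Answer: 612533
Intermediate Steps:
Q = 5 (Q = 0 + 5 = 5)
t(W, n) = 4*W² (t(W, n) = (2*W)² = 4*W²)
-267 + t(-20, Q)*383 = -267 + (4*(-20)²)*383 = -267 + (4*400)*383 = -267 + 1600*383 = -267 + 612800 = 612533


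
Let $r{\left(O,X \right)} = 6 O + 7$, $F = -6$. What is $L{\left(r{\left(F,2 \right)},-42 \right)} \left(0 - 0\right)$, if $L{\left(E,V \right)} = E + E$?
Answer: $0$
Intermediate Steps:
$r{\left(O,X \right)} = 7 + 6 O$
$L{\left(E,V \right)} = 2 E$
$L{\left(r{\left(F,2 \right)},-42 \right)} \left(0 - 0\right) = 2 \left(7 + 6 \left(-6\right)\right) \left(0 - 0\right) = 2 \left(7 - 36\right) \left(0 + 0\right) = 2 \left(-29\right) 0 = \left(-58\right) 0 = 0$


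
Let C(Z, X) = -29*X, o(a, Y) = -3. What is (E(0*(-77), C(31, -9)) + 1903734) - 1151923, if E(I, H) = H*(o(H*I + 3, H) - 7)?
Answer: 749201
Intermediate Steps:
E(I, H) = -10*H (E(I, H) = H*(-3 - 7) = H*(-10) = -10*H)
(E(0*(-77), C(31, -9)) + 1903734) - 1151923 = (-(-290)*(-9) + 1903734) - 1151923 = (-10*261 + 1903734) - 1151923 = (-2610 + 1903734) - 1151923 = 1901124 - 1151923 = 749201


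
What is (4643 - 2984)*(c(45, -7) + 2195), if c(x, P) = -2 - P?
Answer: 3649800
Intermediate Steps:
(4643 - 2984)*(c(45, -7) + 2195) = (4643 - 2984)*((-2 - 1*(-7)) + 2195) = 1659*((-2 + 7) + 2195) = 1659*(5 + 2195) = 1659*2200 = 3649800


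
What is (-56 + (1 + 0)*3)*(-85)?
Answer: 4505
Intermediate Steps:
(-56 + (1 + 0)*3)*(-85) = (-56 + 1*3)*(-85) = (-56 + 3)*(-85) = -53*(-85) = 4505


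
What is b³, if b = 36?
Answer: 46656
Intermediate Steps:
b³ = 36³ = 46656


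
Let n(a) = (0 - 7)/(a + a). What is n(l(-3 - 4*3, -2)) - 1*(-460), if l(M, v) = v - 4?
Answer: 5527/12 ≈ 460.58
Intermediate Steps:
l(M, v) = -4 + v
n(a) = -7/(2*a) (n(a) = -7*1/(2*a) = -7/(2*a))
n(l(-3 - 4*3, -2)) - 1*(-460) = -7/(2*(-4 - 2)) - 1*(-460) = -7/2/(-6) + 460 = -7/2*(-⅙) + 460 = 7/12 + 460 = 5527/12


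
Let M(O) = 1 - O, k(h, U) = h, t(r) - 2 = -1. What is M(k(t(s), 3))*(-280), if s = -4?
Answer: 0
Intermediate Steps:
t(r) = 1 (t(r) = 2 - 1 = 1)
M(k(t(s), 3))*(-280) = (1 - 1*1)*(-280) = (1 - 1)*(-280) = 0*(-280) = 0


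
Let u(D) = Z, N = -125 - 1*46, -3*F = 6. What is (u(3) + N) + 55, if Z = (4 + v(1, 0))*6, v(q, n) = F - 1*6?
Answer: -140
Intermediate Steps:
F = -2 (F = -⅓*6 = -2)
v(q, n) = -8 (v(q, n) = -2 - 1*6 = -2 - 6 = -8)
N = -171 (N = -125 - 46 = -171)
Z = -24 (Z = (4 - 8)*6 = -4*6 = -24)
u(D) = -24
(u(3) + N) + 55 = (-24 - 171) + 55 = -195 + 55 = -140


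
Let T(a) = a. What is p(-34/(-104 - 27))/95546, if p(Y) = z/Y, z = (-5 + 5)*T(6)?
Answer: 0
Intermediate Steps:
z = 0 (z = (-5 + 5)*6 = 0*6 = 0)
p(Y) = 0 (p(Y) = 0/Y = 0)
p(-34/(-104 - 27))/95546 = 0/95546 = 0*(1/95546) = 0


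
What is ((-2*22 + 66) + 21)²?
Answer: 1849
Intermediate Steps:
((-2*22 + 66) + 21)² = ((-44 + 66) + 21)² = (22 + 21)² = 43² = 1849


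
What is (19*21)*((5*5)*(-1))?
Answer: -9975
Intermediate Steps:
(19*21)*((5*5)*(-1)) = 399*(25*(-1)) = 399*(-25) = -9975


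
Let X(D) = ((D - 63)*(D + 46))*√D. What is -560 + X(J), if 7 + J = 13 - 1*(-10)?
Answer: -12216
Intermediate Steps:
J = 16 (J = -7 + (13 - 1*(-10)) = -7 + (13 + 10) = -7 + 23 = 16)
X(D) = √D*(-63 + D)*(46 + D) (X(D) = ((-63 + D)*(46 + D))*√D = √D*(-63 + D)*(46 + D))
-560 + X(J) = -560 + √16*(-2898 + 16² - 17*16) = -560 + 4*(-2898 + 256 - 272) = -560 + 4*(-2914) = -560 - 11656 = -12216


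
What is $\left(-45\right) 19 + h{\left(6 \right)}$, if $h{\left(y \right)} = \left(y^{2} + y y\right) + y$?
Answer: $-777$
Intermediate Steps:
$h{\left(y \right)} = y + 2 y^{2}$ ($h{\left(y \right)} = \left(y^{2} + y^{2}\right) + y = 2 y^{2} + y = y + 2 y^{2}$)
$\left(-45\right) 19 + h{\left(6 \right)} = \left(-45\right) 19 + 6 \left(1 + 2 \cdot 6\right) = -855 + 6 \left(1 + 12\right) = -855 + 6 \cdot 13 = -855 + 78 = -777$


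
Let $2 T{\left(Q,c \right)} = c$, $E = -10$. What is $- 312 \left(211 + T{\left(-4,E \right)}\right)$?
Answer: $-64272$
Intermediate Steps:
$T{\left(Q,c \right)} = \frac{c}{2}$
$- 312 \left(211 + T{\left(-4,E \right)}\right) = - 312 \left(211 + \frac{1}{2} \left(-10\right)\right) = - 312 \left(211 - 5\right) = \left(-312\right) 206 = -64272$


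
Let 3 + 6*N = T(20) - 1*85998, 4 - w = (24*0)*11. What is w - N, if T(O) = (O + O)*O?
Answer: 85225/6 ≈ 14204.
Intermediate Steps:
T(O) = 2*O**2 (T(O) = (2*O)*O = 2*O**2)
w = 4 (w = 4 - 24*0*11 = 4 - 0*11 = 4 - 1*0 = 4 + 0 = 4)
N = -85201/6 (N = -1/2 + (2*20**2 - 1*85998)/6 = -1/2 + (2*400 - 85998)/6 = -1/2 + (800 - 85998)/6 = -1/2 + (1/6)*(-85198) = -1/2 - 42599/3 = -85201/6 ≈ -14200.)
w - N = 4 - 1*(-85201/6) = 4 + 85201/6 = 85225/6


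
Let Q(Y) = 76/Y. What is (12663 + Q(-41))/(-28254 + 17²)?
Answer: -519107/1146565 ≈ -0.45275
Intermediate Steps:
(12663 + Q(-41))/(-28254 + 17²) = (12663 + 76/(-41))/(-28254 + 17²) = (12663 + 76*(-1/41))/(-28254 + 289) = (12663 - 76/41)/(-27965) = (519107/41)*(-1/27965) = -519107/1146565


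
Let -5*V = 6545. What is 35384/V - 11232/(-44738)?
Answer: -784153352/29281021 ≈ -26.780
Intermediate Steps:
V = -1309 (V = -⅕*6545 = -1309)
35384/V - 11232/(-44738) = 35384/(-1309) - 11232/(-44738) = 35384*(-1/1309) - 11232*(-1/44738) = -35384/1309 + 5616/22369 = -784153352/29281021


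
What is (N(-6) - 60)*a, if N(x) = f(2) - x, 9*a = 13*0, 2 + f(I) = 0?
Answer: 0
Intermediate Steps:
f(I) = -2 (f(I) = -2 + 0 = -2)
a = 0 (a = (13*0)/9 = (⅑)*0 = 0)
N(x) = -2 - x
(N(-6) - 60)*a = ((-2 - 1*(-6)) - 60)*0 = ((-2 + 6) - 60)*0 = (4 - 60)*0 = -56*0 = 0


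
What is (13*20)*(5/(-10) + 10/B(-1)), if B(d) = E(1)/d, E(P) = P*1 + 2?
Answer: -2990/3 ≈ -996.67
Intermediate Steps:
E(P) = 2 + P (E(P) = P + 2 = 2 + P)
B(d) = 3/d (B(d) = (2 + 1)/d = 3/d)
(13*20)*(5/(-10) + 10/B(-1)) = (13*20)*(5/(-10) + 10/((3/(-1)))) = 260*(5*(-⅒) + 10/((3*(-1)))) = 260*(-½ + 10/(-3)) = 260*(-½ + 10*(-⅓)) = 260*(-½ - 10/3) = 260*(-23/6) = -2990/3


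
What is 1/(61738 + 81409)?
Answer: 1/143147 ≈ 6.9858e-6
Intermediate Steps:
1/(61738 + 81409) = 1/143147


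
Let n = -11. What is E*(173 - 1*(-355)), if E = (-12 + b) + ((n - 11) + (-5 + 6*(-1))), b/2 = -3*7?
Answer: -45936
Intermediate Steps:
b = -42 (b = 2*(-3*7) = 2*(-21) = -42)
E = -87 (E = (-12 - 42) + ((-11 - 11) + (-5 + 6*(-1))) = -54 + (-22 + (-5 - 6)) = -54 + (-22 - 11) = -54 - 33 = -87)
E*(173 - 1*(-355)) = -87*(173 - 1*(-355)) = -87*(173 + 355) = -87*528 = -45936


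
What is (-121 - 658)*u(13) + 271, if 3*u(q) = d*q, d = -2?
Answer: 21067/3 ≈ 7022.3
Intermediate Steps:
u(q) = -2*q/3 (u(q) = (-2*q)/3 = -2*q/3)
(-121 - 658)*u(13) + 271 = (-121 - 658)*(-2/3*13) + 271 = -779*(-26/3) + 271 = 20254/3 + 271 = 21067/3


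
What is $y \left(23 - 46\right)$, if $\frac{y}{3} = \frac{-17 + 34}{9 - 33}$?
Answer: $\frac{391}{8} \approx 48.875$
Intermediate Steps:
$y = - \frac{17}{8}$ ($y = 3 \frac{-17 + 34}{9 - 33} = 3 \frac{17}{-24} = 3 \cdot 17 \left(- \frac{1}{24}\right) = 3 \left(- \frac{17}{24}\right) = - \frac{17}{8} \approx -2.125$)
$y \left(23 - 46\right) = - \frac{17 \left(23 - 46\right)}{8} = \left(- \frac{17}{8}\right) \left(-23\right) = \frac{391}{8}$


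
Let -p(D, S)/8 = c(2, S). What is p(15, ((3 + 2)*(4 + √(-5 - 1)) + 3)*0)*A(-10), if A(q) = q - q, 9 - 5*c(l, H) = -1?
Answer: 0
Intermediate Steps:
c(l, H) = 2 (c(l, H) = 9/5 - ⅕*(-1) = 9/5 + ⅕ = 2)
p(D, S) = -16 (p(D, S) = -8*2 = -16)
A(q) = 0
p(15, ((3 + 2)*(4 + √(-5 - 1)) + 3)*0)*A(-10) = -16*0 = 0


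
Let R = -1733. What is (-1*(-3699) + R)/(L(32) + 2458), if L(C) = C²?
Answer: 983/1741 ≈ 0.56462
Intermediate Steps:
(-1*(-3699) + R)/(L(32) + 2458) = (-1*(-3699) - 1733)/(32² + 2458) = (3699 - 1733)/(1024 + 2458) = 1966/3482 = 1966*(1/3482) = 983/1741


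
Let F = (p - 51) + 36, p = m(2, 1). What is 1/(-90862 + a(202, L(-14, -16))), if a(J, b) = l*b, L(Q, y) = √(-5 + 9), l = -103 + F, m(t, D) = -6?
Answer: -1/91110 ≈ -1.0976e-5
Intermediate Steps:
p = -6
F = -21 (F = (-6 - 51) + 36 = -57 + 36 = -21)
l = -124 (l = -103 - 21 = -124)
L(Q, y) = 2 (L(Q, y) = √4 = 2)
a(J, b) = -124*b
1/(-90862 + a(202, L(-14, -16))) = 1/(-90862 - 124*2) = 1/(-90862 - 248) = 1/(-91110) = -1/91110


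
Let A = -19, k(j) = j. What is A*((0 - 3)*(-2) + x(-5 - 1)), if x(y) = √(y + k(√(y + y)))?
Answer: -114 - 19*√(-6 + 2*I*√3) ≈ -126.94 - 48.307*I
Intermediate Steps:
x(y) = √(y + √2*√y) (x(y) = √(y + √(y + y)) = √(y + √(2*y)) = √(y + √2*√y))
A*((0 - 3)*(-2) + x(-5 - 1)) = -19*((0 - 3)*(-2) + √((-5 - 1) + √2*√(-5 - 1))) = -19*(-3*(-2) + √(-6 + √2*√(-6))) = -19*(6 + √(-6 + √2*(I*√6))) = -19*(6 + √(-6 + 2*I*√3)) = -114 - 19*√(-6 + 2*I*√3)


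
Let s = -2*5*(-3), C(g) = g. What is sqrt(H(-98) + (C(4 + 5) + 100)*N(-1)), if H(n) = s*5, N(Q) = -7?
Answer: I*sqrt(613) ≈ 24.759*I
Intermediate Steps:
s = 30 (s = -10*(-3) = 30)
H(n) = 150 (H(n) = 30*5 = 150)
sqrt(H(-98) + (C(4 + 5) + 100)*N(-1)) = sqrt(150 + ((4 + 5) + 100)*(-7)) = sqrt(150 + (9 + 100)*(-7)) = sqrt(150 + 109*(-7)) = sqrt(150 - 763) = sqrt(-613) = I*sqrt(613)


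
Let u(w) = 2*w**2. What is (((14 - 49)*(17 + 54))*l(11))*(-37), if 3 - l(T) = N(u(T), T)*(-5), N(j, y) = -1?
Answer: -183890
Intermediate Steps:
l(T) = -2 (l(T) = 3 - (-1)*(-5) = 3 - 1*5 = 3 - 5 = -2)
(((14 - 49)*(17 + 54))*l(11))*(-37) = (((14 - 49)*(17 + 54))*(-2))*(-37) = (-35*71*(-2))*(-37) = -2485*(-2)*(-37) = 4970*(-37) = -183890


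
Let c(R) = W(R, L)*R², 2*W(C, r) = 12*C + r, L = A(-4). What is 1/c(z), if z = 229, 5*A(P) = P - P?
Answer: 1/72053934 ≈ 1.3878e-8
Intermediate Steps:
A(P) = 0 (A(P) = (P - P)/5 = (⅕)*0 = 0)
L = 0
W(C, r) = r/2 + 6*C (W(C, r) = (12*C + r)/2 = (r + 12*C)/2 = r/2 + 6*C)
c(R) = 6*R³ (c(R) = ((½)*0 + 6*R)*R² = (0 + 6*R)*R² = (6*R)*R² = 6*R³)
1/c(z) = 1/(6*229³) = 1/(6*12008989) = 1/72053934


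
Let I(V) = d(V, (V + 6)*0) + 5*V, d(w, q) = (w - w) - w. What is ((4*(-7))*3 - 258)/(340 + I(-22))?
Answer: -19/14 ≈ -1.3571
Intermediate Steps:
d(w, q) = -w (d(w, q) = 0 - w = -w)
I(V) = 4*V (I(V) = -V + 5*V = 4*V)
((4*(-7))*3 - 258)/(340 + I(-22)) = ((4*(-7))*3 - 258)/(340 + 4*(-22)) = (-28*3 - 258)/(340 - 88) = (-84 - 258)/252 = -342*1/252 = -19/14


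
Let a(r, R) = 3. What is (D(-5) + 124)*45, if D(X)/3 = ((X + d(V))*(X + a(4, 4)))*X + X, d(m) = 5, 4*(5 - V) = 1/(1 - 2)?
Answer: 4905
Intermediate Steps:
V = 21/4 (V = 5 - 1/(4*(1 - 2)) = 5 - ¼/(-1) = 5 - ¼*(-1) = 5 + ¼ = 21/4 ≈ 5.2500)
D(X) = 3*X + 3*X*(3 + X)*(5 + X) (D(X) = 3*(((X + 5)*(X + 3))*X + X) = 3*(((5 + X)*(3 + X))*X + X) = 3*(((3 + X)*(5 + X))*X + X) = 3*(X*(3 + X)*(5 + X) + X) = 3*(X + X*(3 + X)*(5 + X)) = 3*X + 3*X*(3 + X)*(5 + X))
(D(-5) + 124)*45 = (3*(-5)*(16 + (-5)² + 8*(-5)) + 124)*45 = (3*(-5)*(16 + 25 - 40) + 124)*45 = (3*(-5)*1 + 124)*45 = (-15 + 124)*45 = 109*45 = 4905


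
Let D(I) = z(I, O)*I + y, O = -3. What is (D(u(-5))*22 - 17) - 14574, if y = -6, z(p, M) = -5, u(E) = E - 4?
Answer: -13733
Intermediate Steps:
u(E) = -4 + E
D(I) = -6 - 5*I (D(I) = -5*I - 6 = -6 - 5*I)
(D(u(-5))*22 - 17) - 14574 = ((-6 - 5*(-4 - 5))*22 - 17) - 14574 = ((-6 - 5*(-9))*22 - 17) - 14574 = ((-6 + 45)*22 - 17) - 14574 = (39*22 - 17) - 14574 = (858 - 17) - 14574 = 841 - 14574 = -13733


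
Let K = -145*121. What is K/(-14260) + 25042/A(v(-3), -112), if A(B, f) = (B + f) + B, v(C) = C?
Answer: -35502861/168268 ≈ -210.99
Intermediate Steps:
K = -17545
A(B, f) = f + 2*B
K/(-14260) + 25042/A(v(-3), -112) = -17545/(-14260) + 25042/(-112 + 2*(-3)) = -17545*(-1/14260) + 25042/(-112 - 6) = 3509/2852 + 25042/(-118) = 3509/2852 + 25042*(-1/118) = 3509/2852 - 12521/59 = -35502861/168268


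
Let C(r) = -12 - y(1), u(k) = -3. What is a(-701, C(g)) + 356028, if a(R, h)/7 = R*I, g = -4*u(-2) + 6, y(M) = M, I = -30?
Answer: 503238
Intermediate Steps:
g = 18 (g = -4*(-3) + 6 = 12 + 6 = 18)
C(r) = -13 (C(r) = -12 - 1*1 = -12 - 1 = -13)
a(R, h) = -210*R (a(R, h) = 7*(R*(-30)) = 7*(-30*R) = -210*R)
a(-701, C(g)) + 356028 = -210*(-701) + 356028 = 147210 + 356028 = 503238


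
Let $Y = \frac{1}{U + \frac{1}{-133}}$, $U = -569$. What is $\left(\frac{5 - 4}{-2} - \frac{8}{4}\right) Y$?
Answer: $\frac{665}{151356} \approx 0.0043936$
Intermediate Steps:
$Y = - \frac{133}{75678}$ ($Y = \frac{1}{-569 + \frac{1}{-133}} = \frac{1}{-569 - \frac{1}{133}} = \frac{1}{- \frac{75678}{133}} = - \frac{133}{75678} \approx -0.0017574$)
$\left(\frac{5 - 4}{-2} - \frac{8}{4}\right) Y = \left(\frac{5 - 4}{-2} - \frac{8}{4}\right) \left(- \frac{133}{75678}\right) = \left(\left(5 - 4\right) \left(- \frac{1}{2}\right) - 2\right) \left(- \frac{133}{75678}\right) = \left(1 \left(- \frac{1}{2}\right) - 2\right) \left(- \frac{133}{75678}\right) = \left(- \frac{1}{2} - 2\right) \left(- \frac{133}{75678}\right) = \left(- \frac{5}{2}\right) \left(- \frac{133}{75678}\right) = \frac{665}{151356}$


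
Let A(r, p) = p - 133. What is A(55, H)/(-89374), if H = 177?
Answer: -22/44687 ≈ -0.00049231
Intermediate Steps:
A(r, p) = -133 + p
A(55, H)/(-89374) = (-133 + 177)/(-89374) = 44*(-1/89374) = -22/44687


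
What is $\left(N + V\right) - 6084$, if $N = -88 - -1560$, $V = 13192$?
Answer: $8580$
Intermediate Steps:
$N = 1472$ ($N = -88 + 1560 = 1472$)
$\left(N + V\right) - 6084 = \left(1472 + 13192\right) - 6084 = 14664 - 6084 = 8580$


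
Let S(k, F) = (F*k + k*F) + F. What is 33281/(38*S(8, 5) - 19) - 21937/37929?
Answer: 1191875342/121790019 ≈ 9.7863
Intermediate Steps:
S(k, F) = F + 2*F*k (S(k, F) = (F*k + F*k) + F = 2*F*k + F = F + 2*F*k)
33281/(38*S(8, 5) - 19) - 21937/37929 = 33281/(38*(5*(1 + 2*8)) - 19) - 21937/37929 = 33281/(38*(5*(1 + 16)) - 19) - 21937*1/37929 = 33281/(38*(5*17) - 19) - 21937/37929 = 33281/(38*85 - 19) - 21937/37929 = 33281/(3230 - 19) - 21937/37929 = 33281/3211 - 21937/37929 = 1191875342/121790019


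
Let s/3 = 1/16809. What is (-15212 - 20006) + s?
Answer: -197326453/5603 ≈ -35218.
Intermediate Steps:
s = 1/5603 (s = 3/16809 = 3*(1/16809) = 1/5603 ≈ 0.00017848)
(-15212 - 20006) + s = (-15212 - 20006) + 1/5603 = -35218 + 1/5603 = -197326453/5603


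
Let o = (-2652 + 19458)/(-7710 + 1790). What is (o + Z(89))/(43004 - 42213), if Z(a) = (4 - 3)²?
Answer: -5443/2341360 ≈ -0.0023247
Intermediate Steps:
Z(a) = 1 (Z(a) = 1² = 1)
o = -8403/2960 (o = 16806/(-5920) = 16806*(-1/5920) = -8403/2960 ≈ -2.8389)
(o + Z(89))/(43004 - 42213) = (-8403/2960 + 1)/(43004 - 42213) = -5443/2960/791 = -5443/2960*1/791 = -5443/2341360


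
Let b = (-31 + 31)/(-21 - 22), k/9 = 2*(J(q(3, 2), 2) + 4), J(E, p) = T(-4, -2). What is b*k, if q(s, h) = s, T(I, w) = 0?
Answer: 0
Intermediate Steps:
J(E, p) = 0
k = 72 (k = 9*(2*(0 + 4)) = 9*(2*4) = 9*8 = 72)
b = 0 (b = 0/(-43) = 0*(-1/43) = 0)
b*k = 0*72 = 0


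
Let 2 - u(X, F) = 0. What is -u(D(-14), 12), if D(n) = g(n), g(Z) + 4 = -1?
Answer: -2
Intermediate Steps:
g(Z) = -5 (g(Z) = -4 - 1 = -5)
D(n) = -5
u(X, F) = 2 (u(X, F) = 2 - 1*0 = 2 + 0 = 2)
-u(D(-14), 12) = -1*2 = -2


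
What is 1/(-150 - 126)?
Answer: -1/276 ≈ -0.0036232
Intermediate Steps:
1/(-150 - 126) = 1/(-276) = -1/276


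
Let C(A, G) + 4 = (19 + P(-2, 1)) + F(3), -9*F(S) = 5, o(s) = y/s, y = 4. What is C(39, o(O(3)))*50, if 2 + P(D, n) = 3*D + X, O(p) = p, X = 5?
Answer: 5150/9 ≈ 572.22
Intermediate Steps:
P(D, n) = 3 + 3*D (P(D, n) = -2 + (3*D + 5) = -2 + (5 + 3*D) = 3 + 3*D)
o(s) = 4/s
F(S) = -5/9 (F(S) = -1/9*5 = -5/9)
C(A, G) = 103/9 (C(A, G) = -4 + ((19 + (3 + 3*(-2))) - 5/9) = -4 + ((19 + (3 - 6)) - 5/9) = -4 + ((19 - 3) - 5/9) = -4 + (16 - 5/9) = -4 + 139/9 = 103/9)
C(39, o(O(3)))*50 = (103/9)*50 = 5150/9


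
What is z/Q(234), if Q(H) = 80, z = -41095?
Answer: -8219/16 ≈ -513.69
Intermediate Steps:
z/Q(234) = -41095/80 = -41095*1/80 = -8219/16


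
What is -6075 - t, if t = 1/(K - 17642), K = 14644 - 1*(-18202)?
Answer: -92364301/15204 ≈ -6075.0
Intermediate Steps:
K = 32846 (K = 14644 + 18202 = 32846)
t = 1/15204 (t = 1/(32846 - 17642) = 1/15204 ≈ 6.5772e-5)
-6075 - t = -6075 - 1*1/15204 = -6075 - 1/15204 = -92364301/15204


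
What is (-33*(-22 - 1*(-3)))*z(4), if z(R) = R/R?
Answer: 627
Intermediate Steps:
z(R) = 1
(-33*(-22 - 1*(-3)))*z(4) = -33*(-22 - 1*(-3))*1 = -33*(-22 + 3)*1 = -33*(-19)*1 = 627*1 = 627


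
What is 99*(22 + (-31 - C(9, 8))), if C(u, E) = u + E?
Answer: -2574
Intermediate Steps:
C(u, E) = E + u
99*(22 + (-31 - C(9, 8))) = 99*(22 + (-31 - (8 + 9))) = 99*(22 + (-31 - 1*17)) = 99*(22 + (-31 - 17)) = 99*(22 - 48) = 99*(-26) = -2574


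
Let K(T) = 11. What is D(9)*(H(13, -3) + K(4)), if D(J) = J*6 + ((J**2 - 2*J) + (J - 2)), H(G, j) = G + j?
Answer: 2604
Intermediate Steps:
D(J) = -2 + J**2 + 5*J (D(J) = 6*J + ((J**2 - 2*J) + (-2 + J)) = 6*J + (-2 + J**2 - J) = -2 + J**2 + 5*J)
D(9)*(H(13, -3) + K(4)) = (-2 + 9**2 + 5*9)*((13 - 3) + 11) = (-2 + 81 + 45)*(10 + 11) = 124*21 = 2604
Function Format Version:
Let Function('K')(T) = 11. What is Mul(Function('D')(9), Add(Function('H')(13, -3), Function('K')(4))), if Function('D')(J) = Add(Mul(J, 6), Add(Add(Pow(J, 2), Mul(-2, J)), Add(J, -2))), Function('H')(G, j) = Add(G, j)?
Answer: 2604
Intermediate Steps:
Function('D')(J) = Add(-2, Pow(J, 2), Mul(5, J)) (Function('D')(J) = Add(Mul(6, J), Add(Add(Pow(J, 2), Mul(-2, J)), Add(-2, J))) = Add(Mul(6, J), Add(-2, Pow(J, 2), Mul(-1, J))) = Add(-2, Pow(J, 2), Mul(5, J)))
Mul(Function('D')(9), Add(Function('H')(13, -3), Function('K')(4))) = Mul(Add(-2, Pow(9, 2), Mul(5, 9)), Add(Add(13, -3), 11)) = Mul(Add(-2, 81, 45), Add(10, 11)) = Mul(124, 21) = 2604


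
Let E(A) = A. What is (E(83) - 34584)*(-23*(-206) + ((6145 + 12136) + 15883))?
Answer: -1342157902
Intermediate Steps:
(E(83) - 34584)*(-23*(-206) + ((6145 + 12136) + 15883)) = (83 - 34584)*(-23*(-206) + ((6145 + 12136) + 15883)) = -34501*(4738 + (18281 + 15883)) = -34501*(4738 + 34164) = -34501*38902 = -1342157902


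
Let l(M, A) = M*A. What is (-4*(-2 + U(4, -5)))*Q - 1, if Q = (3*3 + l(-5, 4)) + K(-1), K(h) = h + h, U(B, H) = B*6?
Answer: 1143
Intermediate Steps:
U(B, H) = 6*B
l(M, A) = A*M
K(h) = 2*h
Q = -13 (Q = (3*3 + 4*(-5)) + 2*(-1) = (9 - 20) - 2 = -11 - 2 = -13)
(-4*(-2 + U(4, -5)))*Q - 1 = -4*(-2 + 6*4)*(-13) - 1 = -4*(-2 + 24)*(-13) - 1 = -4*22*(-13) - 1 = -88*(-13) - 1 = 1144 - 1 = 1143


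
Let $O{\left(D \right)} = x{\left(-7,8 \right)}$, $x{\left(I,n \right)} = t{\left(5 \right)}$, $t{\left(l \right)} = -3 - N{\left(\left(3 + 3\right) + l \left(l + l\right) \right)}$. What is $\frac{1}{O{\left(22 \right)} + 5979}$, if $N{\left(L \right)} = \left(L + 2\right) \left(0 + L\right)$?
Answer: $\frac{1}{2728} \approx 0.00036657$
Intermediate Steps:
$N{\left(L \right)} = L \left(2 + L\right)$ ($N{\left(L \right)} = \left(2 + L\right) L = L \left(2 + L\right)$)
$t{\left(l \right)} = -3 - \left(6 + 2 l^{2}\right) \left(8 + 2 l^{2}\right)$ ($t{\left(l \right)} = -3 - \left(\left(3 + 3\right) + l \left(l + l\right)\right) \left(2 + \left(\left(3 + 3\right) + l \left(l + l\right)\right)\right) = -3 - \left(6 + l 2 l\right) \left(2 + \left(6 + l 2 l\right)\right) = -3 - \left(6 + 2 l^{2}\right) \left(2 + \left(6 + 2 l^{2}\right)\right) = -3 - \left(6 + 2 l^{2}\right) \left(8 + 2 l^{2}\right)$)
$x{\left(I,n \right)} = -3251$ ($x{\left(I,n \right)} = -51 - 28 \cdot 5^{2} - 4 \cdot 5^{4} = -51 - 700 - 2500 = -3251$)
$O{\left(D \right)} = -3251$
$\frac{1}{O{\left(22 \right)} + 5979} = \frac{1}{-3251 + 5979} = \frac{1}{2728}$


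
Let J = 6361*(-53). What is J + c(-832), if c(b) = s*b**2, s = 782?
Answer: 540982035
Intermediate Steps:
c(b) = 782*b**2
J = -337133
J + c(-832) = -337133 + 782*(-832)**2 = -337133 + 782*692224 = -337133 + 541319168 = 540982035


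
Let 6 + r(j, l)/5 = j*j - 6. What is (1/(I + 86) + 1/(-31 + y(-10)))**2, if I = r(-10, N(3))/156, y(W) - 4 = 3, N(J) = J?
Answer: 6241/6749604 ≈ 0.00092465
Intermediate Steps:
y(W) = 7 (y(W) = 4 + 3 = 7)
r(j, l) = -60 + 5*j**2 (r(j, l) = -30 + 5*(j*j - 6) = -30 + 5*(j**2 - 6) = -30 + 5*(-6 + j**2) = -30 + (-30 + 5*j**2) = -60 + 5*j**2)
I = 110/39 (I = (-60 + 5*(-10)**2)/156 = (-60 + 5*100)*(1/156) = (-60 + 500)*(1/156) = 440*(1/156) = 110/39 ≈ 2.8205)
(1/(I + 86) + 1/(-31 + y(-10)))**2 = (1/(110/39 + 86) + 1/(-31 + 7))**2 = (1/(3464/39) + 1/(-24))**2 = (39/3464 - 1/24)**2 = (-79/2598)**2 = 6241/6749604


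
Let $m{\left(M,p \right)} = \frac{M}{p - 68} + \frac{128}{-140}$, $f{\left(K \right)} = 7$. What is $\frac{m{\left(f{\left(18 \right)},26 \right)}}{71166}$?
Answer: $- \frac{227}{14944860} \approx -1.5189 \cdot 10^{-5}$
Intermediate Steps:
$m{\left(M,p \right)} = - \frac{32}{35} + \frac{M}{-68 + p}$ ($m{\left(M,p \right)} = \frac{M}{-68 + p} + 128 \left(- \frac{1}{140}\right) = \frac{M}{-68 + p} - \frac{32}{35} = - \frac{32}{35} + \frac{M}{-68 + p}$)
$\frac{m{\left(f{\left(18 \right)},26 \right)}}{71166} = \frac{\frac{1}{35} \frac{1}{-68 + 26} \left(2176 - 832 + 35 \cdot 7\right)}{71166} = \frac{2176 - 832 + 245}{35 \left(-42\right)} \frac{1}{71166} = \frac{1}{35} \left(- \frac{1}{42}\right) 1589 \cdot \frac{1}{71166} = \left(- \frac{227}{210}\right) \frac{1}{71166} = - \frac{227}{14944860}$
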